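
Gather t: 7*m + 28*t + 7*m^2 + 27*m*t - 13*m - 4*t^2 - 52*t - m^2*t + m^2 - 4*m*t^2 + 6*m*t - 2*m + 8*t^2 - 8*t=8*m^2 - 8*m + t^2*(4 - 4*m) + t*(-m^2 + 33*m - 32)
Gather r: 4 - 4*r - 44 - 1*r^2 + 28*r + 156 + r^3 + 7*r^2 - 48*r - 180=r^3 + 6*r^2 - 24*r - 64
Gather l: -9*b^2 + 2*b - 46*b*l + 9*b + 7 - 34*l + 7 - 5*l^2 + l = -9*b^2 + 11*b - 5*l^2 + l*(-46*b - 33) + 14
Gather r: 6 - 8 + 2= 0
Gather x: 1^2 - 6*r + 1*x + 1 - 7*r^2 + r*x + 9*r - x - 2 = -7*r^2 + r*x + 3*r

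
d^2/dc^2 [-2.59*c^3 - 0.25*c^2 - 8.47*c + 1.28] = -15.54*c - 0.5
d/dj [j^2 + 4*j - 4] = 2*j + 4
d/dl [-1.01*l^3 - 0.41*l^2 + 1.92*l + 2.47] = -3.03*l^2 - 0.82*l + 1.92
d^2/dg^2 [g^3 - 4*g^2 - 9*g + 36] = 6*g - 8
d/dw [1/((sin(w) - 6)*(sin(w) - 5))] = (11 - 2*sin(w))*cos(w)/((sin(w) - 6)^2*(sin(w) - 5)^2)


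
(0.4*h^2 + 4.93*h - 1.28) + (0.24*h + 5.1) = 0.4*h^2 + 5.17*h + 3.82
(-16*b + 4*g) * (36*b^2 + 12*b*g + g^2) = -576*b^3 - 48*b^2*g + 32*b*g^2 + 4*g^3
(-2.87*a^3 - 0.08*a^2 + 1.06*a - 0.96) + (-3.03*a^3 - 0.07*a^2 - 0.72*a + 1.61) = -5.9*a^3 - 0.15*a^2 + 0.34*a + 0.65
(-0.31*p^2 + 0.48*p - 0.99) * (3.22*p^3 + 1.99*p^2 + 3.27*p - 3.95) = -0.9982*p^5 + 0.9287*p^4 - 3.2463*p^3 + 0.824*p^2 - 5.1333*p + 3.9105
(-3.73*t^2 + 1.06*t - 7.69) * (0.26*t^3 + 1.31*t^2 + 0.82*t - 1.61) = -0.9698*t^5 - 4.6107*t^4 - 3.6694*t^3 - 3.1994*t^2 - 8.0124*t + 12.3809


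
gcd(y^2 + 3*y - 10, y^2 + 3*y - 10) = y^2 + 3*y - 10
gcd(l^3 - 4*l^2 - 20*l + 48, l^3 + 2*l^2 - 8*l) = l^2 + 2*l - 8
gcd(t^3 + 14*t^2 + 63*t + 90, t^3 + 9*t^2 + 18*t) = t^2 + 9*t + 18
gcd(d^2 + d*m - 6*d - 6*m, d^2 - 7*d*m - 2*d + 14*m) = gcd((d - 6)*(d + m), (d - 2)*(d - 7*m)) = 1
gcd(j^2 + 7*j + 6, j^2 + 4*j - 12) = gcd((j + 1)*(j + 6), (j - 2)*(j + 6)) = j + 6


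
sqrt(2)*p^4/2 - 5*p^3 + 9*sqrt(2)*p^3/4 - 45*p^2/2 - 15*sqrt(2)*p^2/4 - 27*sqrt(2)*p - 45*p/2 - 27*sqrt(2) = (p + 3/2)*(p + 3)*(p - 6*sqrt(2))*(sqrt(2)*p/2 + 1)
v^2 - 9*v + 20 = (v - 5)*(v - 4)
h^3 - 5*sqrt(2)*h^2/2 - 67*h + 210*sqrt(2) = (h - 5*sqrt(2))*(h - 7*sqrt(2)/2)*(h + 6*sqrt(2))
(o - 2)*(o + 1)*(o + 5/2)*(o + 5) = o^4 + 13*o^3/2 + 3*o^2 - 55*o/2 - 25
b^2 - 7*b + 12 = (b - 4)*(b - 3)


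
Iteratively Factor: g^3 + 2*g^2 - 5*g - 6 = (g + 1)*(g^2 + g - 6) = (g - 2)*(g + 1)*(g + 3)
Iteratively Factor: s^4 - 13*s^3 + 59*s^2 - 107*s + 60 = (s - 3)*(s^3 - 10*s^2 + 29*s - 20) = (s - 3)*(s - 1)*(s^2 - 9*s + 20) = (s - 5)*(s - 3)*(s - 1)*(s - 4)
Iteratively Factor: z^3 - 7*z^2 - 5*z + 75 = (z + 3)*(z^2 - 10*z + 25) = (z - 5)*(z + 3)*(z - 5)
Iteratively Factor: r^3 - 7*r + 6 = (r - 1)*(r^2 + r - 6) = (r - 2)*(r - 1)*(r + 3)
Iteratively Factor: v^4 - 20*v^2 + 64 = (v - 2)*(v^3 + 2*v^2 - 16*v - 32) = (v - 4)*(v - 2)*(v^2 + 6*v + 8) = (v - 4)*(v - 2)*(v + 2)*(v + 4)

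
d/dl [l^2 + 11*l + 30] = 2*l + 11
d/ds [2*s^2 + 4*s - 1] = 4*s + 4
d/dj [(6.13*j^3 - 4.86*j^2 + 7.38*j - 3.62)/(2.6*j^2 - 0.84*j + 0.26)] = (15.938*j^4 - 10.2984*j^3 - 10.3242*j^2 + 16.2968*j - 1.122)/(6.76*j^4 - 4.368*j^3 + 2.0576*j^2 - 0.4368*j + 0.0676)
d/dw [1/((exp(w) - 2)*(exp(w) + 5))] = (-2*exp(w) - 3)*exp(w)/(exp(4*w) + 6*exp(3*w) - 11*exp(2*w) - 60*exp(w) + 100)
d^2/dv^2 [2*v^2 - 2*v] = 4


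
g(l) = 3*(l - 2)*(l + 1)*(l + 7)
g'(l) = 3*(l - 2)*(l + 1) + 3*(l - 2)*(l + 7) + 3*(l + 1)*(l + 7)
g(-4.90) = 169.53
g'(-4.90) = 12.69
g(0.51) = -50.69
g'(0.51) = -6.30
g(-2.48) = 89.91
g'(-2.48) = -60.93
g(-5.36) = 157.88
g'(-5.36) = 38.61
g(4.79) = 571.37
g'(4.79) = 351.94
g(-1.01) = 0.54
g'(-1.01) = -54.18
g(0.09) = -44.28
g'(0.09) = -23.69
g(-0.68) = -16.26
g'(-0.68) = -47.32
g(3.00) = 120.00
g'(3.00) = 162.00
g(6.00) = 1092.00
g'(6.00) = 513.00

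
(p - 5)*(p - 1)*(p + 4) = p^3 - 2*p^2 - 19*p + 20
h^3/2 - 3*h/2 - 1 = (h/2 + 1/2)*(h - 2)*(h + 1)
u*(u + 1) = u^2 + u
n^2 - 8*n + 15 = (n - 5)*(n - 3)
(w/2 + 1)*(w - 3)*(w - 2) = w^3/2 - 3*w^2/2 - 2*w + 6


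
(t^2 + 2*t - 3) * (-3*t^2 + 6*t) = -3*t^4 + 21*t^2 - 18*t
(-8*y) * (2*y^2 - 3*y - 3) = -16*y^3 + 24*y^2 + 24*y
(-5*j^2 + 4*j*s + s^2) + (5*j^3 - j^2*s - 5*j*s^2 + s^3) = 5*j^3 - j^2*s - 5*j^2 - 5*j*s^2 + 4*j*s + s^3 + s^2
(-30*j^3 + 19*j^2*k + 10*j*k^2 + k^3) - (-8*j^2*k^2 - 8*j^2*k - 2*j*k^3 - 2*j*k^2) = -30*j^3 + 8*j^2*k^2 + 27*j^2*k + 2*j*k^3 + 12*j*k^2 + k^3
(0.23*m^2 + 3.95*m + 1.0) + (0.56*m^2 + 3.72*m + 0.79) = 0.79*m^2 + 7.67*m + 1.79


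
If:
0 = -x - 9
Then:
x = -9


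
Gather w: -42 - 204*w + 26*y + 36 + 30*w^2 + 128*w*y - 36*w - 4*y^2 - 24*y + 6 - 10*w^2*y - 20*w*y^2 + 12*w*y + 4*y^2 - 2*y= w^2*(30 - 10*y) + w*(-20*y^2 + 140*y - 240)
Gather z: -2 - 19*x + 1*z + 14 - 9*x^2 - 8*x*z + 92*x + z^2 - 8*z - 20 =-9*x^2 + 73*x + z^2 + z*(-8*x - 7) - 8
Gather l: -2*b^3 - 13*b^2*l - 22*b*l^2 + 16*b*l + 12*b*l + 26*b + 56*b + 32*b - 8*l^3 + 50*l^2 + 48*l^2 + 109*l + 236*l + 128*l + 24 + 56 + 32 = -2*b^3 + 114*b - 8*l^3 + l^2*(98 - 22*b) + l*(-13*b^2 + 28*b + 473) + 112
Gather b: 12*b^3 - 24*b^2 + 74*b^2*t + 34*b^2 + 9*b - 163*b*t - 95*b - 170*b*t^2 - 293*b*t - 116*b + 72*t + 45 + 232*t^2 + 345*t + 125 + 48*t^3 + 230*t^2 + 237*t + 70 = 12*b^3 + b^2*(74*t + 10) + b*(-170*t^2 - 456*t - 202) + 48*t^3 + 462*t^2 + 654*t + 240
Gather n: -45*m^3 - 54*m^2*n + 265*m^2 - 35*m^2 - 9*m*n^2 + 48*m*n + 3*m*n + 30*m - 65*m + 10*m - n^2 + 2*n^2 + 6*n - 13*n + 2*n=-45*m^3 + 230*m^2 - 25*m + n^2*(1 - 9*m) + n*(-54*m^2 + 51*m - 5)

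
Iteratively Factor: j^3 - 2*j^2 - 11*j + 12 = (j + 3)*(j^2 - 5*j + 4) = (j - 4)*(j + 3)*(j - 1)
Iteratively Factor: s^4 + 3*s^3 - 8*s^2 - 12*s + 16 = (s + 2)*(s^3 + s^2 - 10*s + 8) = (s + 2)*(s + 4)*(s^2 - 3*s + 2) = (s - 2)*(s + 2)*(s + 4)*(s - 1)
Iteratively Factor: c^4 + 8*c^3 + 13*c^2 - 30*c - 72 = (c + 3)*(c^3 + 5*c^2 - 2*c - 24) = (c + 3)*(c + 4)*(c^2 + c - 6) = (c - 2)*(c + 3)*(c + 4)*(c + 3)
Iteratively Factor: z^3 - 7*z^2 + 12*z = (z - 3)*(z^2 - 4*z) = (z - 4)*(z - 3)*(z)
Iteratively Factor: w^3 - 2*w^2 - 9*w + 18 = (w + 3)*(w^2 - 5*w + 6) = (w - 2)*(w + 3)*(w - 3)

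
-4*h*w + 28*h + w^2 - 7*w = (-4*h + w)*(w - 7)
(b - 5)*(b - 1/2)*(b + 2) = b^3 - 7*b^2/2 - 17*b/2 + 5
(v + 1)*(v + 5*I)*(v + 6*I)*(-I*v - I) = -I*v^4 + 11*v^3 - 2*I*v^3 + 22*v^2 + 29*I*v^2 + 11*v + 60*I*v + 30*I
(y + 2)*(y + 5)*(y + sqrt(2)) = y^3 + sqrt(2)*y^2 + 7*y^2 + 7*sqrt(2)*y + 10*y + 10*sqrt(2)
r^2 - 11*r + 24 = (r - 8)*(r - 3)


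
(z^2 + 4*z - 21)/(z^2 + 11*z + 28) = (z - 3)/(z + 4)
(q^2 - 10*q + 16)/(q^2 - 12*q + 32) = (q - 2)/(q - 4)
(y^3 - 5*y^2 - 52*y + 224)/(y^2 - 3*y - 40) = (y^2 + 3*y - 28)/(y + 5)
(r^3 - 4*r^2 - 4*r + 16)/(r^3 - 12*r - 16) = (r - 2)/(r + 2)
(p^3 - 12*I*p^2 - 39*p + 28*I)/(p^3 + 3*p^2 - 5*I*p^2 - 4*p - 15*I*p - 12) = (p - 7*I)/(p + 3)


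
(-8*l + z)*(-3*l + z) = 24*l^2 - 11*l*z + z^2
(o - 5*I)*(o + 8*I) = o^2 + 3*I*o + 40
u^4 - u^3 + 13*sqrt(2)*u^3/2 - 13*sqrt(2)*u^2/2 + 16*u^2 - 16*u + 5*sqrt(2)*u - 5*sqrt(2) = (u - 1)*(u + sqrt(2)/2)*(u + sqrt(2))*(u + 5*sqrt(2))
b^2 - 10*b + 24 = (b - 6)*(b - 4)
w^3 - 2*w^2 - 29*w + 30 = (w - 6)*(w - 1)*(w + 5)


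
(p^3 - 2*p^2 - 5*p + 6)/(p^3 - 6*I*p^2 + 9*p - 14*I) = (p^3 - 2*p^2 - 5*p + 6)/(p^3 - 6*I*p^2 + 9*p - 14*I)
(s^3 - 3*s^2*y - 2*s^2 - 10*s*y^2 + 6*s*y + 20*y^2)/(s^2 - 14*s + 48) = (s^3 - 3*s^2*y - 2*s^2 - 10*s*y^2 + 6*s*y + 20*y^2)/(s^2 - 14*s + 48)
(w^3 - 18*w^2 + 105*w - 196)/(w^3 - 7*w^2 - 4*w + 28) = (w^2 - 11*w + 28)/(w^2 - 4)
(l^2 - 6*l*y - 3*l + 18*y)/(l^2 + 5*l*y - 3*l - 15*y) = (l - 6*y)/(l + 5*y)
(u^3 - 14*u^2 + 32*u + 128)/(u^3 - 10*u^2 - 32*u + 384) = (u + 2)/(u + 6)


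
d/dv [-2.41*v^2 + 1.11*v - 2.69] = 1.11 - 4.82*v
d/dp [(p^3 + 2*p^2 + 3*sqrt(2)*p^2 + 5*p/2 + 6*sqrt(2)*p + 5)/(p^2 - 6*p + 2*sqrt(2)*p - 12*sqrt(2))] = (p^4 - 12*p^3 + 4*sqrt(2)*p^3 - 56*sqrt(2)*p^2 - 5*p^2/2 - 154*p - 48*sqrt(2)*p - 114 - 40*sqrt(2))/(p^4 - 12*p^3 + 4*sqrt(2)*p^3 - 48*sqrt(2)*p^2 + 44*p^2 - 96*p + 144*sqrt(2)*p + 288)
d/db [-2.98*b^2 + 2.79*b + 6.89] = 2.79 - 5.96*b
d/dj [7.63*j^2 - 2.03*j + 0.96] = 15.26*j - 2.03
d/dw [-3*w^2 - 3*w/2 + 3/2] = -6*w - 3/2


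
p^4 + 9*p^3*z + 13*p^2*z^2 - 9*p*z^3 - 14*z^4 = (p - z)*(p + z)*(p + 2*z)*(p + 7*z)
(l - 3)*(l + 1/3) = l^2 - 8*l/3 - 1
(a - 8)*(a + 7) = a^2 - a - 56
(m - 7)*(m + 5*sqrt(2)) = m^2 - 7*m + 5*sqrt(2)*m - 35*sqrt(2)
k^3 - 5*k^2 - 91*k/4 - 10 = (k - 8)*(k + 1/2)*(k + 5/2)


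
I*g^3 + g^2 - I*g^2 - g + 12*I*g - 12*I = (g - 4*I)*(g + 3*I)*(I*g - I)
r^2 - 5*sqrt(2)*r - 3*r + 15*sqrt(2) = (r - 3)*(r - 5*sqrt(2))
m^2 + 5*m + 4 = (m + 1)*(m + 4)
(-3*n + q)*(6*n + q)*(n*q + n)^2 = -18*n^4*q^2 - 36*n^4*q - 18*n^4 + 3*n^3*q^3 + 6*n^3*q^2 + 3*n^3*q + n^2*q^4 + 2*n^2*q^3 + n^2*q^2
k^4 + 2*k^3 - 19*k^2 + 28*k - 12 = (k - 2)*(k - 1)^2*(k + 6)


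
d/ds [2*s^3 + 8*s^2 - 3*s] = 6*s^2 + 16*s - 3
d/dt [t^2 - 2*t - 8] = 2*t - 2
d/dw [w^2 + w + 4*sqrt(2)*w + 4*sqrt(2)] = 2*w + 1 + 4*sqrt(2)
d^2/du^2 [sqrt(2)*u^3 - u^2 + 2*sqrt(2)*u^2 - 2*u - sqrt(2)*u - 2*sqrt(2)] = 6*sqrt(2)*u - 2 + 4*sqrt(2)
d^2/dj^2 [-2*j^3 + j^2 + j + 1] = 2 - 12*j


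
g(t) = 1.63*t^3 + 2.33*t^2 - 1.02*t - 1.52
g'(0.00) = -1.02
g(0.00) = -1.52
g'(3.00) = 56.97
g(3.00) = 60.40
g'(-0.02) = -1.11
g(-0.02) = -1.50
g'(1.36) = 14.36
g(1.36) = 5.50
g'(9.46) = 480.68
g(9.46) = 1577.29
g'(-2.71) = 22.26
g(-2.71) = -14.09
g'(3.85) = 89.40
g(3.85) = 122.11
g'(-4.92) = 94.42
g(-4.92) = -134.23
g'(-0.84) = -1.48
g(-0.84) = 0.01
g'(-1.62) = 4.26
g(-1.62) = -0.68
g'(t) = 4.89*t^2 + 4.66*t - 1.02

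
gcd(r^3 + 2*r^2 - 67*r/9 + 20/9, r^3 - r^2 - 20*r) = r + 4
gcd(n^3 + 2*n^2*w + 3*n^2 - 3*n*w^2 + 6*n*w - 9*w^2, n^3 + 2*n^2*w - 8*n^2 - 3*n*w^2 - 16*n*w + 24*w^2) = -n^2 - 2*n*w + 3*w^2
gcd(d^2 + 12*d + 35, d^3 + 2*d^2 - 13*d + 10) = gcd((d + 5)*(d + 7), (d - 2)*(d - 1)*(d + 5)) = d + 5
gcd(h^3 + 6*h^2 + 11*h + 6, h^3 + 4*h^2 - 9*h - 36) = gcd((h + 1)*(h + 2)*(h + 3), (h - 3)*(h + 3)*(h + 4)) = h + 3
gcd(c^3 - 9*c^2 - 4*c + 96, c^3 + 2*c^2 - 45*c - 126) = c + 3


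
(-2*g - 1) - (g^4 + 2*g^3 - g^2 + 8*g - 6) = -g^4 - 2*g^3 + g^2 - 10*g + 5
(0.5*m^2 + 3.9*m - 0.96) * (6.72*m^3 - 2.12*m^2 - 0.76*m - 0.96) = 3.36*m^5 + 25.148*m^4 - 15.0992*m^3 - 1.4088*m^2 - 3.0144*m + 0.9216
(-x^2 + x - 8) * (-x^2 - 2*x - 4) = x^4 + x^3 + 10*x^2 + 12*x + 32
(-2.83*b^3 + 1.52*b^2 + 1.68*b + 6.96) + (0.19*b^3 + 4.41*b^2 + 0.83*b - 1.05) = -2.64*b^3 + 5.93*b^2 + 2.51*b + 5.91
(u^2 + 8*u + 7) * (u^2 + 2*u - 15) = u^4 + 10*u^3 + 8*u^2 - 106*u - 105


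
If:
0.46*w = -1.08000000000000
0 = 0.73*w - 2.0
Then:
No Solution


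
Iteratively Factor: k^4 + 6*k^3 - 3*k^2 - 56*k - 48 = (k + 4)*(k^3 + 2*k^2 - 11*k - 12) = (k + 1)*(k + 4)*(k^2 + k - 12) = (k + 1)*(k + 4)^2*(k - 3)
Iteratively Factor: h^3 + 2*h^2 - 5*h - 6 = (h + 3)*(h^2 - h - 2) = (h - 2)*(h + 3)*(h + 1)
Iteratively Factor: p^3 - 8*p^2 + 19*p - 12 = (p - 1)*(p^2 - 7*p + 12) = (p - 3)*(p - 1)*(p - 4)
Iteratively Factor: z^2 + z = (z + 1)*(z)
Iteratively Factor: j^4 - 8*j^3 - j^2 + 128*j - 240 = (j - 5)*(j^3 - 3*j^2 - 16*j + 48) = (j - 5)*(j - 4)*(j^2 + j - 12) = (j - 5)*(j - 4)*(j - 3)*(j + 4)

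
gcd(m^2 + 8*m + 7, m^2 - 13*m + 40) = 1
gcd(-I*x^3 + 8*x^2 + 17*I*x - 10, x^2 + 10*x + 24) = 1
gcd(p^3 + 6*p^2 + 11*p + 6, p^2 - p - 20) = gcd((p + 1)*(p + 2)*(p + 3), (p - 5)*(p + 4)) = 1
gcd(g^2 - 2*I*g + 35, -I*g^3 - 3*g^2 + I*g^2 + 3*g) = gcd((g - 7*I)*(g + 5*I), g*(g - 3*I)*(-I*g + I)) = 1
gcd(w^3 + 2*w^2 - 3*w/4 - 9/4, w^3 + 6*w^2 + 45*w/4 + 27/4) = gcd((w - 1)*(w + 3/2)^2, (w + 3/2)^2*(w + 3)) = w^2 + 3*w + 9/4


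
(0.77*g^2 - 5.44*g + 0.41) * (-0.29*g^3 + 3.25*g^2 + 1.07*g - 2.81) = -0.2233*g^5 + 4.0801*g^4 - 16.975*g^3 - 6.652*g^2 + 15.7251*g - 1.1521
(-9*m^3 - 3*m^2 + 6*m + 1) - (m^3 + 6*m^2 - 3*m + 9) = -10*m^3 - 9*m^2 + 9*m - 8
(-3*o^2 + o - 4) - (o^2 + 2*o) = -4*o^2 - o - 4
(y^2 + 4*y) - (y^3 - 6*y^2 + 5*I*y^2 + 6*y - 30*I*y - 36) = -y^3 + 7*y^2 - 5*I*y^2 - 2*y + 30*I*y + 36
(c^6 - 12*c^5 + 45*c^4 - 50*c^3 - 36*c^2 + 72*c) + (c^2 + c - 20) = c^6 - 12*c^5 + 45*c^4 - 50*c^3 - 35*c^2 + 73*c - 20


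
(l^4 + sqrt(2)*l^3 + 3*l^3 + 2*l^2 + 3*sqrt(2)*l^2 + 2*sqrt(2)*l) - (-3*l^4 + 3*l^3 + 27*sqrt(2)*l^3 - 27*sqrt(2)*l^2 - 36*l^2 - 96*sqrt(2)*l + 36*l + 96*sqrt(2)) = 4*l^4 - 26*sqrt(2)*l^3 + 38*l^2 + 30*sqrt(2)*l^2 - 36*l + 98*sqrt(2)*l - 96*sqrt(2)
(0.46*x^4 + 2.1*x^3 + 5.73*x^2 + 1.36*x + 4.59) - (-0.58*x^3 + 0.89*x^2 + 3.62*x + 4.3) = 0.46*x^4 + 2.68*x^3 + 4.84*x^2 - 2.26*x + 0.29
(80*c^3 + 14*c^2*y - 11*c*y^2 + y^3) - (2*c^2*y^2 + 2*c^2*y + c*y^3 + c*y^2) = 80*c^3 - 2*c^2*y^2 + 12*c^2*y - c*y^3 - 12*c*y^2 + y^3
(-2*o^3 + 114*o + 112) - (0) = -2*o^3 + 114*o + 112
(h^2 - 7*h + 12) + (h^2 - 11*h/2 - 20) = 2*h^2 - 25*h/2 - 8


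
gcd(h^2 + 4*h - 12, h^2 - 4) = h - 2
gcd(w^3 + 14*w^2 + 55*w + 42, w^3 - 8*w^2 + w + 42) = 1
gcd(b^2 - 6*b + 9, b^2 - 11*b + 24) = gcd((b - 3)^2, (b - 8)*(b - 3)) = b - 3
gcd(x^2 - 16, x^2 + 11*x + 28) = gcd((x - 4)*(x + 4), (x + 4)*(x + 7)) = x + 4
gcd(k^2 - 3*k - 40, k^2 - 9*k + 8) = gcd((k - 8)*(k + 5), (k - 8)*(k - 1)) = k - 8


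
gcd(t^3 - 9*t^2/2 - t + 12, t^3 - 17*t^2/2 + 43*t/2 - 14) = t - 4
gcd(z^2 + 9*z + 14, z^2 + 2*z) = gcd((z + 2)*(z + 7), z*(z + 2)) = z + 2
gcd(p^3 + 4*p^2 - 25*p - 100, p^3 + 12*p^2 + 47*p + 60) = p^2 + 9*p + 20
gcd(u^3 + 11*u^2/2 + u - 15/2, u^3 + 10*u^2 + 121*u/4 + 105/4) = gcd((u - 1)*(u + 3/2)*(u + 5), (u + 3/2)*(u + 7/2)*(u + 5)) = u^2 + 13*u/2 + 15/2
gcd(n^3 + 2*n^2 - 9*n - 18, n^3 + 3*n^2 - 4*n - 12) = n^2 + 5*n + 6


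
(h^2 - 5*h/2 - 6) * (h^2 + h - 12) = h^4 - 3*h^3/2 - 41*h^2/2 + 24*h + 72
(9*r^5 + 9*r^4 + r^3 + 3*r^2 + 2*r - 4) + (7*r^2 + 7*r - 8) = 9*r^5 + 9*r^4 + r^3 + 10*r^2 + 9*r - 12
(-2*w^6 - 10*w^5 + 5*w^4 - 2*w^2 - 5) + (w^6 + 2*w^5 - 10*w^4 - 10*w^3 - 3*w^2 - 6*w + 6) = -w^6 - 8*w^5 - 5*w^4 - 10*w^3 - 5*w^2 - 6*w + 1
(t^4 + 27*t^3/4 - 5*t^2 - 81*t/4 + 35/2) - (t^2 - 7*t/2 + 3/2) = t^4 + 27*t^3/4 - 6*t^2 - 67*t/4 + 16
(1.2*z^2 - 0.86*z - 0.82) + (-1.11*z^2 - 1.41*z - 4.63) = 0.0899999999999999*z^2 - 2.27*z - 5.45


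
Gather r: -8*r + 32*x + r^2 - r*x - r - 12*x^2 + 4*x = r^2 + r*(-x - 9) - 12*x^2 + 36*x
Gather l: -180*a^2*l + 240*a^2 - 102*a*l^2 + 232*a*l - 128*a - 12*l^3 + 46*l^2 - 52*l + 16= 240*a^2 - 128*a - 12*l^3 + l^2*(46 - 102*a) + l*(-180*a^2 + 232*a - 52) + 16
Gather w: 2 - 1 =1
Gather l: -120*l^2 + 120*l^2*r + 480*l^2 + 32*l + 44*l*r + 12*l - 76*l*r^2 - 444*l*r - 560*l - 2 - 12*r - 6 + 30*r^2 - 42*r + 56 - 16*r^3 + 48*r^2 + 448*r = l^2*(120*r + 360) + l*(-76*r^2 - 400*r - 516) - 16*r^3 + 78*r^2 + 394*r + 48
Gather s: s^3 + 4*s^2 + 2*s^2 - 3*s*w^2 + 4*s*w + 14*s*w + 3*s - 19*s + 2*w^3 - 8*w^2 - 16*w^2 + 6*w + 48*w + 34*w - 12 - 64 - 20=s^3 + 6*s^2 + s*(-3*w^2 + 18*w - 16) + 2*w^3 - 24*w^2 + 88*w - 96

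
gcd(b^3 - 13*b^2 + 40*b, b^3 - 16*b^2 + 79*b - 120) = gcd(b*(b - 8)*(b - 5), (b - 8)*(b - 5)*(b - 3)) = b^2 - 13*b + 40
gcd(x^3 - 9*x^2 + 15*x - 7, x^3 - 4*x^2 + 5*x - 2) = x^2 - 2*x + 1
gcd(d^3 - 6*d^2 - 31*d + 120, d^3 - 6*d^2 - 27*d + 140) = d + 5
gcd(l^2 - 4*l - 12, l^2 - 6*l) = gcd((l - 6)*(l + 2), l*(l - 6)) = l - 6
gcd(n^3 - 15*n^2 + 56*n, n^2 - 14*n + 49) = n - 7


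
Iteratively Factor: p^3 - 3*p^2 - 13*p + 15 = (p - 1)*(p^2 - 2*p - 15) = (p - 1)*(p + 3)*(p - 5)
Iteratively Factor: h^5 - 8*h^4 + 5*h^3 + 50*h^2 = (h - 5)*(h^4 - 3*h^3 - 10*h^2) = (h - 5)*(h + 2)*(h^3 - 5*h^2) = h*(h - 5)*(h + 2)*(h^2 - 5*h) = h^2*(h - 5)*(h + 2)*(h - 5)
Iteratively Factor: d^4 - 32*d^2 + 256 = (d + 4)*(d^3 - 4*d^2 - 16*d + 64) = (d + 4)^2*(d^2 - 8*d + 16) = (d - 4)*(d + 4)^2*(d - 4)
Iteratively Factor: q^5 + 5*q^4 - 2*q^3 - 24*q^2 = (q + 4)*(q^4 + q^3 - 6*q^2) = q*(q + 4)*(q^3 + q^2 - 6*q) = q*(q + 3)*(q + 4)*(q^2 - 2*q) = q^2*(q + 3)*(q + 4)*(q - 2)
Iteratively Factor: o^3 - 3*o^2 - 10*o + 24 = (o + 3)*(o^2 - 6*o + 8) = (o - 4)*(o + 3)*(o - 2)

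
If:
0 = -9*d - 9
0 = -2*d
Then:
No Solution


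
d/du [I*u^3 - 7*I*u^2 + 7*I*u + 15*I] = I*(3*u^2 - 14*u + 7)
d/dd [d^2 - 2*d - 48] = 2*d - 2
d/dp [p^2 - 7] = 2*p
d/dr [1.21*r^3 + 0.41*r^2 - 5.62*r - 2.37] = 3.63*r^2 + 0.82*r - 5.62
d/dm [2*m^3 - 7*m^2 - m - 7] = 6*m^2 - 14*m - 1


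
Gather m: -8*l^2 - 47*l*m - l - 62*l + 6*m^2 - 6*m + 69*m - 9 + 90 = -8*l^2 - 63*l + 6*m^2 + m*(63 - 47*l) + 81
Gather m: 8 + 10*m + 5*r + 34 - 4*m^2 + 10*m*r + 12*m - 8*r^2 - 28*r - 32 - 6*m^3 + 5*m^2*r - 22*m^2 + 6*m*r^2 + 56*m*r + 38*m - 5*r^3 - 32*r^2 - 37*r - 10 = -6*m^3 + m^2*(5*r - 26) + m*(6*r^2 + 66*r + 60) - 5*r^3 - 40*r^2 - 60*r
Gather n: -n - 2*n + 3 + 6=9 - 3*n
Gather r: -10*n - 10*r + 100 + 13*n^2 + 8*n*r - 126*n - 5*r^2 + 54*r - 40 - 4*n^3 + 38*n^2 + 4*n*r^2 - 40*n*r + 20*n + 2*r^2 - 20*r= -4*n^3 + 51*n^2 - 116*n + r^2*(4*n - 3) + r*(24 - 32*n) + 60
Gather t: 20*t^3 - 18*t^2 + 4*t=20*t^3 - 18*t^2 + 4*t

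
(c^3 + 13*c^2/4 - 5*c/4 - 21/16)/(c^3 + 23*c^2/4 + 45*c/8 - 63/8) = (c + 1/2)/(c + 3)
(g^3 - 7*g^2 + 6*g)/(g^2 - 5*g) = (g^2 - 7*g + 6)/(g - 5)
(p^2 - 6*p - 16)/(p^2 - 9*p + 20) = (p^2 - 6*p - 16)/(p^2 - 9*p + 20)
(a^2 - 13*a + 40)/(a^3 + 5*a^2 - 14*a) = (a^2 - 13*a + 40)/(a*(a^2 + 5*a - 14))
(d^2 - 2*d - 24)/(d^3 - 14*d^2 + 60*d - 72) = (d + 4)/(d^2 - 8*d + 12)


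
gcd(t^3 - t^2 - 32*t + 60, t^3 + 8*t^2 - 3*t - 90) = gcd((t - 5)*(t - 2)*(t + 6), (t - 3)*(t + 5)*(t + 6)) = t + 6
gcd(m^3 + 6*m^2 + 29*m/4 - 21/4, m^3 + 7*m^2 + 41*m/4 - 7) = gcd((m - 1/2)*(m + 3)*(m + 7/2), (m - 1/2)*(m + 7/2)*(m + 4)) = m^2 + 3*m - 7/4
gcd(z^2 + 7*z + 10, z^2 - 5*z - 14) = z + 2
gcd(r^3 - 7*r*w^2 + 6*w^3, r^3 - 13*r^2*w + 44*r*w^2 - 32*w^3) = r - w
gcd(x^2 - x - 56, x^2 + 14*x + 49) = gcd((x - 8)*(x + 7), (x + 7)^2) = x + 7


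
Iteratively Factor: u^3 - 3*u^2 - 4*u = (u + 1)*(u^2 - 4*u) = (u - 4)*(u + 1)*(u)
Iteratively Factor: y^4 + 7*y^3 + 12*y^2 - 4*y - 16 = (y + 4)*(y^3 + 3*y^2 - 4) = (y + 2)*(y + 4)*(y^2 + y - 2) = (y + 2)^2*(y + 4)*(y - 1)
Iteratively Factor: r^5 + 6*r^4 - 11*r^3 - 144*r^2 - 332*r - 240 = (r - 5)*(r^4 + 11*r^3 + 44*r^2 + 76*r + 48) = (r - 5)*(r + 3)*(r^3 + 8*r^2 + 20*r + 16) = (r - 5)*(r + 2)*(r + 3)*(r^2 + 6*r + 8) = (r - 5)*(r + 2)^2*(r + 3)*(r + 4)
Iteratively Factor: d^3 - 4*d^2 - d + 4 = (d - 4)*(d^2 - 1) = (d - 4)*(d - 1)*(d + 1)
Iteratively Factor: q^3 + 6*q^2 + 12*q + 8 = (q + 2)*(q^2 + 4*q + 4) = (q + 2)^2*(q + 2)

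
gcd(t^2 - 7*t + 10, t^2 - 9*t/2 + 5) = t - 2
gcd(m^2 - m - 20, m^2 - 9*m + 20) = m - 5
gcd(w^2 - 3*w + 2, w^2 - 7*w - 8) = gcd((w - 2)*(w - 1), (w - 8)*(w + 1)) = 1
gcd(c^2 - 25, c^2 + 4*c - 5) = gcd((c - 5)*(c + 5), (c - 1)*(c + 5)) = c + 5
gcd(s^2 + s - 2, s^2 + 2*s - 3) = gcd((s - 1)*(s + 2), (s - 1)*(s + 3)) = s - 1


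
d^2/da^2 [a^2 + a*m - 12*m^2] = 2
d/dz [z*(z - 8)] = 2*z - 8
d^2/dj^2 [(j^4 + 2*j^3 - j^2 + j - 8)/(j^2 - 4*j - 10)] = 2*(j^6 - 12*j^5 + 18*j^4 + 369*j^3 + 786*j^2 + 726*j - 348)/(j^6 - 12*j^5 + 18*j^4 + 176*j^3 - 180*j^2 - 1200*j - 1000)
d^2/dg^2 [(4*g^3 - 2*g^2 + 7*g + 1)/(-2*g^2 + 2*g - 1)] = 28*(-2*g^3 + 3*g - 1)/(8*g^6 - 24*g^5 + 36*g^4 - 32*g^3 + 18*g^2 - 6*g + 1)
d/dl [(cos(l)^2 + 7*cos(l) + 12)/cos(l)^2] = (7*cos(l) + 24)*sin(l)/cos(l)^3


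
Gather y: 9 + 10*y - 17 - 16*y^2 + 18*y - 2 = -16*y^2 + 28*y - 10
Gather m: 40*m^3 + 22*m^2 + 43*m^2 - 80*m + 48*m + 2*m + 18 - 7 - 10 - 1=40*m^3 + 65*m^2 - 30*m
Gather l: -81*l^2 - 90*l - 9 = -81*l^2 - 90*l - 9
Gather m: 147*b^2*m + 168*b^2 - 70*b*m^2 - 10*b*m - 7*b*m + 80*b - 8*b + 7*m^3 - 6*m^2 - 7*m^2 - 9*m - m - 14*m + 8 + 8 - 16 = 168*b^2 + 72*b + 7*m^3 + m^2*(-70*b - 13) + m*(147*b^2 - 17*b - 24)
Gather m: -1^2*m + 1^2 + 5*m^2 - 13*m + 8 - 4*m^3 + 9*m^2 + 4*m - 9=-4*m^3 + 14*m^2 - 10*m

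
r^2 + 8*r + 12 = (r + 2)*(r + 6)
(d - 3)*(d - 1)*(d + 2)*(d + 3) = d^4 + d^3 - 11*d^2 - 9*d + 18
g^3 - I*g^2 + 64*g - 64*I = (g - 8*I)*(g - I)*(g + 8*I)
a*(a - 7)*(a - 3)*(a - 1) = a^4 - 11*a^3 + 31*a^2 - 21*a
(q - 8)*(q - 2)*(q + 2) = q^3 - 8*q^2 - 4*q + 32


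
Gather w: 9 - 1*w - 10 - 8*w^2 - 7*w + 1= -8*w^2 - 8*w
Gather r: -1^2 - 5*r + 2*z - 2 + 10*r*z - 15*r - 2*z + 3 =r*(10*z - 20)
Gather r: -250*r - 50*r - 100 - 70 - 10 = -300*r - 180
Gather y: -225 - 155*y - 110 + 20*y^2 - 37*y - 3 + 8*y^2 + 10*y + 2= 28*y^2 - 182*y - 336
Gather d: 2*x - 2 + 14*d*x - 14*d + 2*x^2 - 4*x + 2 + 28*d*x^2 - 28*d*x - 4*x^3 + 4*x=d*(28*x^2 - 14*x - 14) - 4*x^3 + 2*x^2 + 2*x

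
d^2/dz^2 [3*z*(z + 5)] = 6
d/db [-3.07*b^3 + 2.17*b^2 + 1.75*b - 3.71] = -9.21*b^2 + 4.34*b + 1.75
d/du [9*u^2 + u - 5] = 18*u + 1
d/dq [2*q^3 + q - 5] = 6*q^2 + 1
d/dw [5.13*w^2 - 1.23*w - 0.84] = 10.26*w - 1.23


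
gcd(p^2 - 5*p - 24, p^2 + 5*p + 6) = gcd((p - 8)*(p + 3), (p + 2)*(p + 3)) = p + 3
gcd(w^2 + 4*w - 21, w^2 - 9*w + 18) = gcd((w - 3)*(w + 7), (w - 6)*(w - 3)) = w - 3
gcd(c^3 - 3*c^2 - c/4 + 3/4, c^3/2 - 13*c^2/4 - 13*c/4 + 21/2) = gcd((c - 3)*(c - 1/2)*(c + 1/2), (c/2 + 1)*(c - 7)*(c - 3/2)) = 1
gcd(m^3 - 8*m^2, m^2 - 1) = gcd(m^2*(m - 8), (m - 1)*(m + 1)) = 1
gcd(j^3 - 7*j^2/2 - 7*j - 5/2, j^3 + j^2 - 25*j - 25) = j^2 - 4*j - 5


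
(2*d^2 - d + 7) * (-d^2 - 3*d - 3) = -2*d^4 - 5*d^3 - 10*d^2 - 18*d - 21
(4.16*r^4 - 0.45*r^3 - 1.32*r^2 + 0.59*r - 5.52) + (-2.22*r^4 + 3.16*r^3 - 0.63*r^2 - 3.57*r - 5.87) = 1.94*r^4 + 2.71*r^3 - 1.95*r^2 - 2.98*r - 11.39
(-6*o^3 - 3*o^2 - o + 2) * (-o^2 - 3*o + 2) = 6*o^5 + 21*o^4 - 2*o^3 - 5*o^2 - 8*o + 4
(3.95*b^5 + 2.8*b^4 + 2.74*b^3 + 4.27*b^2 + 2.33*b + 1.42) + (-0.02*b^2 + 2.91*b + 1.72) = 3.95*b^5 + 2.8*b^4 + 2.74*b^3 + 4.25*b^2 + 5.24*b + 3.14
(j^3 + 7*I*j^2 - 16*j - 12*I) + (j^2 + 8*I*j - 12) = j^3 + j^2 + 7*I*j^2 - 16*j + 8*I*j - 12 - 12*I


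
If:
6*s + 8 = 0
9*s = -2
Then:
No Solution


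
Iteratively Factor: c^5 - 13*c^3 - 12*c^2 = (c - 4)*(c^4 + 4*c^3 + 3*c^2) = (c - 4)*(c + 3)*(c^3 + c^2) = (c - 4)*(c + 1)*(c + 3)*(c^2) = c*(c - 4)*(c + 1)*(c + 3)*(c)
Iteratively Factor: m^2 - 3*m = (m)*(m - 3)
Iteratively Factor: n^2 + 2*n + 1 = (n + 1)*(n + 1)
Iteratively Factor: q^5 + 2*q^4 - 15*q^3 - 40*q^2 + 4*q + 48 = (q - 1)*(q^4 + 3*q^3 - 12*q^2 - 52*q - 48) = (q - 1)*(q + 3)*(q^3 - 12*q - 16) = (q - 1)*(q + 2)*(q + 3)*(q^2 - 2*q - 8) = (q - 4)*(q - 1)*(q + 2)*(q + 3)*(q + 2)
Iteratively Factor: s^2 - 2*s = (s)*(s - 2)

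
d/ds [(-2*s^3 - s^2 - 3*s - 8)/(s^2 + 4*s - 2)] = (-2*s^4 - 16*s^3 + 11*s^2 + 20*s + 38)/(s^4 + 8*s^3 + 12*s^2 - 16*s + 4)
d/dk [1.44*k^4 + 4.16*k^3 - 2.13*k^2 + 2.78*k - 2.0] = 5.76*k^3 + 12.48*k^2 - 4.26*k + 2.78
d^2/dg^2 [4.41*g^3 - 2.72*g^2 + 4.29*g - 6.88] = 26.46*g - 5.44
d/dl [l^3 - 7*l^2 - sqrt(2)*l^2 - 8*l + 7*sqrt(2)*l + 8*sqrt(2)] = 3*l^2 - 14*l - 2*sqrt(2)*l - 8 + 7*sqrt(2)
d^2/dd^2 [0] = 0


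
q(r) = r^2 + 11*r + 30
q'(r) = 2*r + 11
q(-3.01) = 5.95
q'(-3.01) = 4.98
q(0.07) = 30.77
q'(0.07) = 11.14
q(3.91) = 88.30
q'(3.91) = 18.82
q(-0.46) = 25.15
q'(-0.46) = 10.08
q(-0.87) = 21.19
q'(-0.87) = 9.26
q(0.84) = 39.95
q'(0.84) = 12.68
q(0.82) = 39.69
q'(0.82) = 12.64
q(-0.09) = 29.02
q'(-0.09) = 10.82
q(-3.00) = 6.00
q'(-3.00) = 5.00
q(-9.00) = 12.00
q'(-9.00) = -7.00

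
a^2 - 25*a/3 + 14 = (a - 6)*(a - 7/3)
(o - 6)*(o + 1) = o^2 - 5*o - 6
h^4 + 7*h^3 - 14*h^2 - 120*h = h*(h - 4)*(h + 5)*(h + 6)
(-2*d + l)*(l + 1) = -2*d*l - 2*d + l^2 + l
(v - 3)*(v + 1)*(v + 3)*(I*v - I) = I*v^4 - 10*I*v^2 + 9*I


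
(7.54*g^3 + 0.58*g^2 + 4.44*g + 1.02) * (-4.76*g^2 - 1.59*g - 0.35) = -35.8904*g^5 - 14.7494*g^4 - 24.6956*g^3 - 12.1178*g^2 - 3.1758*g - 0.357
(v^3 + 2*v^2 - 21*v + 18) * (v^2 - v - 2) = v^5 + v^4 - 25*v^3 + 35*v^2 + 24*v - 36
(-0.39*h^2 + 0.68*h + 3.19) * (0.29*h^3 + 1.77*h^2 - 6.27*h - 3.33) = -0.1131*h^5 - 0.4931*h^4 + 4.574*h^3 + 2.6814*h^2 - 22.2657*h - 10.6227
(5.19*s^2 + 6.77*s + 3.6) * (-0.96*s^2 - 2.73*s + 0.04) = -4.9824*s^4 - 20.6679*s^3 - 21.7305*s^2 - 9.5572*s + 0.144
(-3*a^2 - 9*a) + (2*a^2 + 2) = -a^2 - 9*a + 2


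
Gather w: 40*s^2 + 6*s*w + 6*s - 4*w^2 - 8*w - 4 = 40*s^2 + 6*s - 4*w^2 + w*(6*s - 8) - 4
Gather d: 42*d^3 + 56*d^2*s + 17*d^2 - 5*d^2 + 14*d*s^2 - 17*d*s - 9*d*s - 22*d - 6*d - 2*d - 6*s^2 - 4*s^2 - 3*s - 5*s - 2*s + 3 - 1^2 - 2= 42*d^3 + d^2*(56*s + 12) + d*(14*s^2 - 26*s - 30) - 10*s^2 - 10*s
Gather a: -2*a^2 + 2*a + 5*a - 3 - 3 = -2*a^2 + 7*a - 6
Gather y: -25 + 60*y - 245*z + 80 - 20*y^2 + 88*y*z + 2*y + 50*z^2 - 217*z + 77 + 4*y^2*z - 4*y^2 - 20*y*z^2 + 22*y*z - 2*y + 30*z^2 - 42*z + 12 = y^2*(4*z - 24) + y*(-20*z^2 + 110*z + 60) + 80*z^2 - 504*z + 144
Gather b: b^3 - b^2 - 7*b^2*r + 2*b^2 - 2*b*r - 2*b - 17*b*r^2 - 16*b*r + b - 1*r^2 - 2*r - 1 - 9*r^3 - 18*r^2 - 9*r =b^3 + b^2*(1 - 7*r) + b*(-17*r^2 - 18*r - 1) - 9*r^3 - 19*r^2 - 11*r - 1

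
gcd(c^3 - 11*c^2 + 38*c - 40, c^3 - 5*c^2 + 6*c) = c - 2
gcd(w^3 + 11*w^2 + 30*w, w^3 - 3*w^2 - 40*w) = w^2 + 5*w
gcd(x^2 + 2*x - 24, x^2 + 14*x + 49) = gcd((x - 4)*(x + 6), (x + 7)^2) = 1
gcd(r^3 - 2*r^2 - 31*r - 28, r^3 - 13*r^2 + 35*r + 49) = r^2 - 6*r - 7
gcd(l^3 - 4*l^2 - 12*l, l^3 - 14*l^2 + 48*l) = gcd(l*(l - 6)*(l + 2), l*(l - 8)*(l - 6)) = l^2 - 6*l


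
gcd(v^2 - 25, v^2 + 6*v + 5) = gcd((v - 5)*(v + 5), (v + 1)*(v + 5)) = v + 5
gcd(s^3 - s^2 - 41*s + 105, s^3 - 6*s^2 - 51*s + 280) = s^2 + 2*s - 35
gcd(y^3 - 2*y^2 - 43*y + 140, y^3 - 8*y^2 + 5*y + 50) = y - 5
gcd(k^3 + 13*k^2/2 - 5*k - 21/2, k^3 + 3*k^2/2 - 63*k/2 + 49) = k + 7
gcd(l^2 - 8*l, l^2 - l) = l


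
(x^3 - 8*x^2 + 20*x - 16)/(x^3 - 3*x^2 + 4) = (x - 4)/(x + 1)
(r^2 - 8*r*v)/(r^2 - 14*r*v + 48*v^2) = r/(r - 6*v)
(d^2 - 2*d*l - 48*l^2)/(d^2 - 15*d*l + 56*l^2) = (d + 6*l)/(d - 7*l)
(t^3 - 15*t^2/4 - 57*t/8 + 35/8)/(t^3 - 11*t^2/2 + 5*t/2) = (t + 7/4)/t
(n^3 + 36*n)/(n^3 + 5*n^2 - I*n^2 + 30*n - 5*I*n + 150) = n*(n + 6*I)/(n^2 + 5*n*(1 + I) + 25*I)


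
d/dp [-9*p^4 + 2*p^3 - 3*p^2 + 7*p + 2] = -36*p^3 + 6*p^2 - 6*p + 7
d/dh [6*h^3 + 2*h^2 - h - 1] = 18*h^2 + 4*h - 1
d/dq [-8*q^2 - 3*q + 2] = -16*q - 3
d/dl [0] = 0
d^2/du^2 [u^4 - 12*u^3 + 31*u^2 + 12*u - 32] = 12*u^2 - 72*u + 62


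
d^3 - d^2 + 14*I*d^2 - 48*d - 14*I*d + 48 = (d - 1)*(d + 6*I)*(d + 8*I)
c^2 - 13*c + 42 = (c - 7)*(c - 6)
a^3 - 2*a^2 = a^2*(a - 2)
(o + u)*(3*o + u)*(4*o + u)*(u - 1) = 12*o^3*u - 12*o^3 + 19*o^2*u^2 - 19*o^2*u + 8*o*u^3 - 8*o*u^2 + u^4 - u^3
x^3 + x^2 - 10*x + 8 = (x - 2)*(x - 1)*(x + 4)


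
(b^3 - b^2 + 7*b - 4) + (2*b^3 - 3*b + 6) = 3*b^3 - b^2 + 4*b + 2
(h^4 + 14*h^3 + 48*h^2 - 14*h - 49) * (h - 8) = h^5 + 6*h^4 - 64*h^3 - 398*h^2 + 63*h + 392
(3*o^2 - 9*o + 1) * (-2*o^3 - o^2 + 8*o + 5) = -6*o^5 + 15*o^4 + 31*o^3 - 58*o^2 - 37*o + 5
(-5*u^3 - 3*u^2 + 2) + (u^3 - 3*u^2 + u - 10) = -4*u^3 - 6*u^2 + u - 8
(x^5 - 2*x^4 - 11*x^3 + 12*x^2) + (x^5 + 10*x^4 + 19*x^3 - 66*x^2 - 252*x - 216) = 2*x^5 + 8*x^4 + 8*x^3 - 54*x^2 - 252*x - 216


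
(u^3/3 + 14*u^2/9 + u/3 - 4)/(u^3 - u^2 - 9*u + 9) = (3*u^2 + 5*u - 12)/(9*(u^2 - 4*u + 3))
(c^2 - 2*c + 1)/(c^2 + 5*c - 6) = (c - 1)/(c + 6)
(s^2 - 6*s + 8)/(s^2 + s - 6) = (s - 4)/(s + 3)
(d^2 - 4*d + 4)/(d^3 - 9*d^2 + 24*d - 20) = 1/(d - 5)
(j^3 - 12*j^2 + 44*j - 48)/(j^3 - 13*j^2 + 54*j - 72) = (j - 2)/(j - 3)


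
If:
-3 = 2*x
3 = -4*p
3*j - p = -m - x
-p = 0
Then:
No Solution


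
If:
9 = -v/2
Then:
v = -18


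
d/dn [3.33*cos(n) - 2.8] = -3.33*sin(n)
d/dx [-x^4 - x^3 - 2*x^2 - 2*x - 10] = -4*x^3 - 3*x^2 - 4*x - 2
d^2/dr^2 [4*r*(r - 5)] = 8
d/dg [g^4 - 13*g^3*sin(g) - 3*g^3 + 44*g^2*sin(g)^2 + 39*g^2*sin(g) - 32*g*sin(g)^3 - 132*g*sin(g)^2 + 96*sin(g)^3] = -13*g^3*cos(g) + 4*g^3 - 39*g^2*sin(g) + 44*g^2*sin(2*g) + 39*g^2*cos(g) - 9*g^2 - 96*g*sin(g)^2*cos(g) + 88*g*sin(g)^2 + 78*g*sin(g) - 132*g*sin(2*g) - 32*sin(g)^3 + 288*sin(g)^2*cos(g) - 132*sin(g)^2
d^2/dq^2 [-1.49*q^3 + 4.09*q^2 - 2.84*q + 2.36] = 8.18 - 8.94*q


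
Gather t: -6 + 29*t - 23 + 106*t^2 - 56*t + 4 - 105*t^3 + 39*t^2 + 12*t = -105*t^3 + 145*t^2 - 15*t - 25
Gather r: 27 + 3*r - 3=3*r + 24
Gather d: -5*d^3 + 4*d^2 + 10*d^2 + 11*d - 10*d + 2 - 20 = -5*d^3 + 14*d^2 + d - 18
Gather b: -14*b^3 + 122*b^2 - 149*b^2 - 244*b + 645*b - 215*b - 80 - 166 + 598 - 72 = -14*b^3 - 27*b^2 + 186*b + 280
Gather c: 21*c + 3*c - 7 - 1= 24*c - 8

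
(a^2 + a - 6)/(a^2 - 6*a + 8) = (a + 3)/(a - 4)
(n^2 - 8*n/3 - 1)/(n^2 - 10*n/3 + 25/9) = 3*(3*n^2 - 8*n - 3)/(9*n^2 - 30*n + 25)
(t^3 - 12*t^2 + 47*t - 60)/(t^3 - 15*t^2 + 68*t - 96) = (t - 5)/(t - 8)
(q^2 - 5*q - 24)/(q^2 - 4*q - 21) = (q - 8)/(q - 7)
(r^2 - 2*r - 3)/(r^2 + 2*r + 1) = (r - 3)/(r + 1)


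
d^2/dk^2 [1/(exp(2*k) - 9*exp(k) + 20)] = ((9 - 4*exp(k))*(exp(2*k) - 9*exp(k) + 20) + 2*(2*exp(k) - 9)^2*exp(k))*exp(k)/(exp(2*k) - 9*exp(k) + 20)^3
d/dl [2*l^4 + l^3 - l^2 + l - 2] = 8*l^3 + 3*l^2 - 2*l + 1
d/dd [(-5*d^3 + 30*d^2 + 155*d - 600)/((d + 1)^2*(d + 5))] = 5*(59 - 13*d)/(d^3 + 3*d^2 + 3*d + 1)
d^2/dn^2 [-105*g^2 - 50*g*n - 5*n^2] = -10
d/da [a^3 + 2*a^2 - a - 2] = 3*a^2 + 4*a - 1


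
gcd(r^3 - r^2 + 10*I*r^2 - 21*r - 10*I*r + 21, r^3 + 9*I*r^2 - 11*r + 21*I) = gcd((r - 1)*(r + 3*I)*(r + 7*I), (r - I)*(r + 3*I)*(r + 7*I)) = r^2 + 10*I*r - 21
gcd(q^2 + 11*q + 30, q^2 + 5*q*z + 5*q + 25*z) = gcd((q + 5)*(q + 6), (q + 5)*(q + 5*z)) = q + 5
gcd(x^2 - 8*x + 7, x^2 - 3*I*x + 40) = 1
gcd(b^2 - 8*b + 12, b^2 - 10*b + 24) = b - 6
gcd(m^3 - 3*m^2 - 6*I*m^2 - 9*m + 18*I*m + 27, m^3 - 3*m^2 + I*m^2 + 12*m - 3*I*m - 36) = m^2 + m*(-3 - 3*I) + 9*I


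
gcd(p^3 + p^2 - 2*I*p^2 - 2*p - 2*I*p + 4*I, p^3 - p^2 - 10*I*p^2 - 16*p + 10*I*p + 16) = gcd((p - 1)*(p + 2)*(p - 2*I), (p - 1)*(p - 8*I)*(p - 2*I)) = p^2 + p*(-1 - 2*I) + 2*I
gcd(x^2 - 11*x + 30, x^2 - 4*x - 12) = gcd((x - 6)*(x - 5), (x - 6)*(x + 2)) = x - 6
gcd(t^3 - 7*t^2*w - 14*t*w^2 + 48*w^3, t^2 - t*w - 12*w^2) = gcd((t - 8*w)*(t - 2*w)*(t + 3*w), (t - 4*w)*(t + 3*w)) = t + 3*w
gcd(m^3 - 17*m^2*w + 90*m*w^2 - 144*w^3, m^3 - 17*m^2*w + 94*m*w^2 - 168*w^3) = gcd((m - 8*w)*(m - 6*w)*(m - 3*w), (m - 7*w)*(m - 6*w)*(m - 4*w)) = -m + 6*w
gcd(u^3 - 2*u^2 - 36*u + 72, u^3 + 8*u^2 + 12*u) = u + 6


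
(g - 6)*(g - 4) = g^2 - 10*g + 24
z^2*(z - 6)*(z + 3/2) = z^4 - 9*z^3/2 - 9*z^2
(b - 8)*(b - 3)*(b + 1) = b^3 - 10*b^2 + 13*b + 24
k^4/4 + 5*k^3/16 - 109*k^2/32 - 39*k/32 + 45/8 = (k/4 + 1)*(k - 3)*(k - 5/4)*(k + 3/2)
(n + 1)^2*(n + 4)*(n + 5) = n^4 + 11*n^3 + 39*n^2 + 49*n + 20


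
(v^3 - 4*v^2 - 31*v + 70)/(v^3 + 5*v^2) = 1 - 9/v + 14/v^2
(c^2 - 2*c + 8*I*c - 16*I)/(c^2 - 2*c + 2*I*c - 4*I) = (c + 8*I)/(c + 2*I)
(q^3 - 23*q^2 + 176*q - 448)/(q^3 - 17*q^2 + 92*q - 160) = (q^2 - 15*q + 56)/(q^2 - 9*q + 20)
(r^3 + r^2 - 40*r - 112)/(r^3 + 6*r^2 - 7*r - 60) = (r^2 - 3*r - 28)/(r^2 + 2*r - 15)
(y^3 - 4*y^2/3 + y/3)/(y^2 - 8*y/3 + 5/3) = y*(3*y - 1)/(3*y - 5)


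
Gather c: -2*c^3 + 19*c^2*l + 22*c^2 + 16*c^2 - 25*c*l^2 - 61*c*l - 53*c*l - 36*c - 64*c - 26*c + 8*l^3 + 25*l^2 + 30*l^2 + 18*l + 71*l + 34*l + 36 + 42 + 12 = -2*c^3 + c^2*(19*l + 38) + c*(-25*l^2 - 114*l - 126) + 8*l^3 + 55*l^2 + 123*l + 90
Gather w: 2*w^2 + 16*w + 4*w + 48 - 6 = 2*w^2 + 20*w + 42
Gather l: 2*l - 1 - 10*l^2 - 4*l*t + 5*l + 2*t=-10*l^2 + l*(7 - 4*t) + 2*t - 1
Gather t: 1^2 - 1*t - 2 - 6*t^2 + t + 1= -6*t^2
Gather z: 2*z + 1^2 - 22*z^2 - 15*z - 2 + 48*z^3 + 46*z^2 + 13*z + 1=48*z^3 + 24*z^2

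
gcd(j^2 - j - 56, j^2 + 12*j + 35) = j + 7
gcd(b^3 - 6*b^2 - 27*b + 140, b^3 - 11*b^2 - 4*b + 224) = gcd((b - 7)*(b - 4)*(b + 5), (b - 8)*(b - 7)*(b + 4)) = b - 7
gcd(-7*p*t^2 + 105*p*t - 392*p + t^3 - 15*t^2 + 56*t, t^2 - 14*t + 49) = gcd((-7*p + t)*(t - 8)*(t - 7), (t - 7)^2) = t - 7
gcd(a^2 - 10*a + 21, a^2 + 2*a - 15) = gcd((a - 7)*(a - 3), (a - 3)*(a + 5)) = a - 3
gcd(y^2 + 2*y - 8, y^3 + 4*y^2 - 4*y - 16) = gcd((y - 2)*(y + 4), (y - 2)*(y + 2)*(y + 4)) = y^2 + 2*y - 8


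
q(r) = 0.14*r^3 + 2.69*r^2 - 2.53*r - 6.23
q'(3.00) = 17.39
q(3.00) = 14.17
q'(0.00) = -2.53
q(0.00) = -6.23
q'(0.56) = 0.61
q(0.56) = -6.78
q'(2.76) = 15.52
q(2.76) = 10.22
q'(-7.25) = -19.46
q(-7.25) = 100.15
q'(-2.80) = -14.30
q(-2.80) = 18.87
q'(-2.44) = -13.16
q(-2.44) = 13.92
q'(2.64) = 14.60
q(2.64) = 8.41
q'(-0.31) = -4.16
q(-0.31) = -5.19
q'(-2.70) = -13.99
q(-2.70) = 17.46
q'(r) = 0.42*r^2 + 5.38*r - 2.53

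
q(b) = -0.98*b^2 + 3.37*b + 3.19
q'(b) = 3.37 - 1.96*b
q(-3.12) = -16.86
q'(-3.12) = 9.49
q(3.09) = 4.25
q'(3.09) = -2.69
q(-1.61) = -4.78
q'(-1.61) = 6.53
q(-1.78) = -5.91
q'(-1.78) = 6.86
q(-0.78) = -0.03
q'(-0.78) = 4.90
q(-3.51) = -20.71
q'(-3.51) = 10.25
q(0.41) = 4.41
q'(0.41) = 2.57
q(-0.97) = -1.00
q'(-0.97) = 5.27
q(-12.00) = -178.37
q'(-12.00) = 26.89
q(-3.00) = -15.74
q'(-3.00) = 9.25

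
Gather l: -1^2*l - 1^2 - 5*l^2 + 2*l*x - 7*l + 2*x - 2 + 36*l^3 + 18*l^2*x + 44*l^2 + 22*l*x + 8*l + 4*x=36*l^3 + l^2*(18*x + 39) + 24*l*x + 6*x - 3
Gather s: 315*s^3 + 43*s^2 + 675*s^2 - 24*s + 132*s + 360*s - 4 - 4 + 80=315*s^3 + 718*s^2 + 468*s + 72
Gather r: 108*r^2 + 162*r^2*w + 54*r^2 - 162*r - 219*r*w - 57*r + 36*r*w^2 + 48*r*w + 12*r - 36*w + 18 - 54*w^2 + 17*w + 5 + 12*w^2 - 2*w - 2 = r^2*(162*w + 162) + r*(36*w^2 - 171*w - 207) - 42*w^2 - 21*w + 21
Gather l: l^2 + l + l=l^2 + 2*l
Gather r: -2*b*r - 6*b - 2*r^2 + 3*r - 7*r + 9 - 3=-6*b - 2*r^2 + r*(-2*b - 4) + 6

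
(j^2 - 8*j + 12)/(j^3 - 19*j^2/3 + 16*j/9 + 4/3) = 9*(j - 2)/(9*j^2 - 3*j - 2)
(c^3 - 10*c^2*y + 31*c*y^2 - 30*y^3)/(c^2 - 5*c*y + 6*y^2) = c - 5*y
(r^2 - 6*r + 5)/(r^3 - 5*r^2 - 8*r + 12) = (r - 5)/(r^2 - 4*r - 12)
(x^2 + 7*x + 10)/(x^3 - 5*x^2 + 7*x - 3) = (x^2 + 7*x + 10)/(x^3 - 5*x^2 + 7*x - 3)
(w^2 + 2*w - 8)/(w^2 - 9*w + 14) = (w + 4)/(w - 7)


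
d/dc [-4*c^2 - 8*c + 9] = -8*c - 8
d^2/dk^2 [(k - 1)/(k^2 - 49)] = 2*(4*k^2*(k - 1) + (1 - 3*k)*(k^2 - 49))/(k^2 - 49)^3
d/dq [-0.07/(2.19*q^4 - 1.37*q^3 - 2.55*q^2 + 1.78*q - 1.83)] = (0.6132*q^3 - 0.2877*q^2 - 0.357*q + 0.1246)/(-2.19*q^4 + 1.37*q^3 + 2.55*q^2 - 1.78*q + 1.83)^2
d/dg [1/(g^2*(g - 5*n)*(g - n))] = (-g*(g - 5*n) - g*(g - n) - 2*(g - 5*n)*(g - n))/(g^3*(g - 5*n)^2*(g - n)^2)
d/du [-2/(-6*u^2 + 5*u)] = 2*(5 - 12*u)/(u^2*(6*u - 5)^2)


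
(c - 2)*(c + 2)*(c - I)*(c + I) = c^4 - 3*c^2 - 4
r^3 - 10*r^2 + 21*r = r*(r - 7)*(r - 3)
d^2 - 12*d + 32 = (d - 8)*(d - 4)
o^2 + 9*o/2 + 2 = (o + 1/2)*(o + 4)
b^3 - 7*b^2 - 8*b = b*(b - 8)*(b + 1)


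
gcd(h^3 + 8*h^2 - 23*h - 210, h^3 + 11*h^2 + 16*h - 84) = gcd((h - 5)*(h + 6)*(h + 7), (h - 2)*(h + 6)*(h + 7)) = h^2 + 13*h + 42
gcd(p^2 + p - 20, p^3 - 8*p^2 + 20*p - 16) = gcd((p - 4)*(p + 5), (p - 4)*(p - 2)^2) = p - 4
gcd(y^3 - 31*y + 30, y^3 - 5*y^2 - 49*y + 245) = y - 5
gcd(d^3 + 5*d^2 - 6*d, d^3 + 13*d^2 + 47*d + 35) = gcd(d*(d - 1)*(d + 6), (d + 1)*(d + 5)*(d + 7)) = 1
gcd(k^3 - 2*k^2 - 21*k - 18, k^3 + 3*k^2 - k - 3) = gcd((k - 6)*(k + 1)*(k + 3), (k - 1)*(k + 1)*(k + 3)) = k^2 + 4*k + 3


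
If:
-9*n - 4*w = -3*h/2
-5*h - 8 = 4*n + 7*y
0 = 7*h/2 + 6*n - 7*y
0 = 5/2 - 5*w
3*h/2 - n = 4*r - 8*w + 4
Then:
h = -104/183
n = -58/183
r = -49/366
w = 1/2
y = -712/1281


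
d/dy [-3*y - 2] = -3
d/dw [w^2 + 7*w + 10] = 2*w + 7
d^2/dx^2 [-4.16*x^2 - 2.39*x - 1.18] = -8.32000000000000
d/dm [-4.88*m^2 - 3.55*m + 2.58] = -9.76*m - 3.55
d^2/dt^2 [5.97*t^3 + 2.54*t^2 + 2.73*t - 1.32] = 35.82*t + 5.08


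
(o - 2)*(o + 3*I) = o^2 - 2*o + 3*I*o - 6*I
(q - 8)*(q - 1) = q^2 - 9*q + 8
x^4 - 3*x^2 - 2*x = x*(x - 2)*(x + 1)^2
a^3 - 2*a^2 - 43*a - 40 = (a - 8)*(a + 1)*(a + 5)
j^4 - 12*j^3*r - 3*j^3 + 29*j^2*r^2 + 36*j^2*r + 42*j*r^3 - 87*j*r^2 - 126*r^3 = (j - 3)*(j - 7*r)*(j - 6*r)*(j + r)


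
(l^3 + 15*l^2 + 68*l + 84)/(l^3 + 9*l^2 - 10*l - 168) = (l + 2)/(l - 4)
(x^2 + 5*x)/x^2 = (x + 5)/x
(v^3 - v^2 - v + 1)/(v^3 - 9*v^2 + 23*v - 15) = (v^2 - 1)/(v^2 - 8*v + 15)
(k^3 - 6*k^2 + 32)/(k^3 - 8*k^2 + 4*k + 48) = (k - 4)/(k - 6)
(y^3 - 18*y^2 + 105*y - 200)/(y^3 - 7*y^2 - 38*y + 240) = (y - 5)/(y + 6)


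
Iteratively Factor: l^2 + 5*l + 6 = (l + 2)*(l + 3)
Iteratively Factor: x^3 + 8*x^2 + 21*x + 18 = (x + 3)*(x^2 + 5*x + 6) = (x + 2)*(x + 3)*(x + 3)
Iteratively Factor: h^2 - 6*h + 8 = (h - 2)*(h - 4)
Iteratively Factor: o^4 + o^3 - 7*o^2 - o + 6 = (o + 1)*(o^3 - 7*o + 6) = (o - 1)*(o + 1)*(o^2 + o - 6) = (o - 2)*(o - 1)*(o + 1)*(o + 3)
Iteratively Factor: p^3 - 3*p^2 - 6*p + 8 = (p - 1)*(p^2 - 2*p - 8) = (p - 1)*(p + 2)*(p - 4)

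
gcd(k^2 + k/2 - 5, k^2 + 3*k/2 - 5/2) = k + 5/2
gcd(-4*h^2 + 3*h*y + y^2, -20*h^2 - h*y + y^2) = 4*h + y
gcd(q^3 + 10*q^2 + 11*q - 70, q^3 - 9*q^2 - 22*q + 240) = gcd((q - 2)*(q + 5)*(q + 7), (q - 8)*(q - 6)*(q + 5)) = q + 5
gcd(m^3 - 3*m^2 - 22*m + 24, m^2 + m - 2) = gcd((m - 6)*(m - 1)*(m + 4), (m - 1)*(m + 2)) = m - 1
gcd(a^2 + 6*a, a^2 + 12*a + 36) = a + 6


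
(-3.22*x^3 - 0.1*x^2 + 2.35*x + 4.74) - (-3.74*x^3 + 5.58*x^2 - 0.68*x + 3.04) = 0.52*x^3 - 5.68*x^2 + 3.03*x + 1.7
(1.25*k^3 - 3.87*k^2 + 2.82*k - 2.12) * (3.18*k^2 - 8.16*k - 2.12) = 3.975*k^5 - 22.5066*k^4 + 37.8968*k^3 - 21.5484*k^2 + 11.3208*k + 4.4944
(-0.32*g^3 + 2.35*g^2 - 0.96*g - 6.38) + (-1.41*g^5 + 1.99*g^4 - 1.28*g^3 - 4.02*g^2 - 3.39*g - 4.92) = -1.41*g^5 + 1.99*g^4 - 1.6*g^3 - 1.67*g^2 - 4.35*g - 11.3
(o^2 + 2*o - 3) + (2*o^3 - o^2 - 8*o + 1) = 2*o^3 - 6*o - 2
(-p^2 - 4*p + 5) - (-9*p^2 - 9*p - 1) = 8*p^2 + 5*p + 6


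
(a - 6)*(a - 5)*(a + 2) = a^3 - 9*a^2 + 8*a + 60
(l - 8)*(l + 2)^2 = l^3 - 4*l^2 - 28*l - 32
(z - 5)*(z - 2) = z^2 - 7*z + 10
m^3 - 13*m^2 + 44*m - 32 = (m - 8)*(m - 4)*(m - 1)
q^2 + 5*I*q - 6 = (q + 2*I)*(q + 3*I)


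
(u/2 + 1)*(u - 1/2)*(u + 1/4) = u^3/2 + 7*u^2/8 - 5*u/16 - 1/8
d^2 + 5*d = d*(d + 5)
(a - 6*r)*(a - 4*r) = a^2 - 10*a*r + 24*r^2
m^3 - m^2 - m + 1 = (m - 1)^2*(m + 1)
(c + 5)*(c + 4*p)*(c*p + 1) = c^3*p + 4*c^2*p^2 + 5*c^2*p + c^2 + 20*c*p^2 + 4*c*p + 5*c + 20*p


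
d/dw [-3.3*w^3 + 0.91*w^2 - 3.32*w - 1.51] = -9.9*w^2 + 1.82*w - 3.32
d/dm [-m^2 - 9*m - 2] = -2*m - 9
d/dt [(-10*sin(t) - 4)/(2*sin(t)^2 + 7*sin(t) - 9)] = 2*(10*sin(t)^2 + 8*sin(t) + 59)*cos(t)/((sin(t) - 1)^2*(2*sin(t) + 9)^2)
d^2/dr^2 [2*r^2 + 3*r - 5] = 4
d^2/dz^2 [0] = 0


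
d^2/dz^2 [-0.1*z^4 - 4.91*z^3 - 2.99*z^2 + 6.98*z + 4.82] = -1.2*z^2 - 29.46*z - 5.98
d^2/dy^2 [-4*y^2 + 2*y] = -8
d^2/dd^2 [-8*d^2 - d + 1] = -16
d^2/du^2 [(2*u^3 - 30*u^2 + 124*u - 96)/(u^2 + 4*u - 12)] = 24*(25*u^3 - 138*u^2 + 348*u - 88)/(u^6 + 12*u^5 + 12*u^4 - 224*u^3 - 144*u^2 + 1728*u - 1728)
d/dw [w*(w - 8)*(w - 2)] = 3*w^2 - 20*w + 16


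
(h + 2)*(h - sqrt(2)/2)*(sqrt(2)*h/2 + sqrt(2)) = sqrt(2)*h^3/2 - h^2/2 + 2*sqrt(2)*h^2 - 2*h + 2*sqrt(2)*h - 2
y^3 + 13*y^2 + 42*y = y*(y + 6)*(y + 7)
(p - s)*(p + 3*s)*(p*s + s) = p^3*s + 2*p^2*s^2 + p^2*s - 3*p*s^3 + 2*p*s^2 - 3*s^3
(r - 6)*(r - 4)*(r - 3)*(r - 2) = r^4 - 15*r^3 + 80*r^2 - 180*r + 144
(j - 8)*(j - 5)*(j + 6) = j^3 - 7*j^2 - 38*j + 240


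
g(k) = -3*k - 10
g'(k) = -3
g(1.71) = -15.13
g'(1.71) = -3.00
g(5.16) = -25.48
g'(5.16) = -3.00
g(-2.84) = -1.48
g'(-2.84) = -3.00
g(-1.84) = -4.48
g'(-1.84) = -3.00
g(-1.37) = -5.89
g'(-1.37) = -3.00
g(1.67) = -15.01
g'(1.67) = -3.00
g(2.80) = -18.40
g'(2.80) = -3.00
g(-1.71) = -4.87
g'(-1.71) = -3.00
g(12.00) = -46.00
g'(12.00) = -3.00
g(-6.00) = 8.00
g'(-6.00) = -3.00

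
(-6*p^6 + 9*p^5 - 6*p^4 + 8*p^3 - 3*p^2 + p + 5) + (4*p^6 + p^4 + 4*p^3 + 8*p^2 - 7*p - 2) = -2*p^6 + 9*p^5 - 5*p^4 + 12*p^3 + 5*p^2 - 6*p + 3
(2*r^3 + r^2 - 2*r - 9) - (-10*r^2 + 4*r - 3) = 2*r^3 + 11*r^2 - 6*r - 6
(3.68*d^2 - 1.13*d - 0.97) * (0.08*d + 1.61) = 0.2944*d^3 + 5.8344*d^2 - 1.8969*d - 1.5617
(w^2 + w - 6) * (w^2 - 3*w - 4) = w^4 - 2*w^3 - 13*w^2 + 14*w + 24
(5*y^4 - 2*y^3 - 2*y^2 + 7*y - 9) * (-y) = -5*y^5 + 2*y^4 + 2*y^3 - 7*y^2 + 9*y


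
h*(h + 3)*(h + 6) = h^3 + 9*h^2 + 18*h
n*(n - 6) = n^2 - 6*n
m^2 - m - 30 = (m - 6)*(m + 5)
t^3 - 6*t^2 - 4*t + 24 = (t - 6)*(t - 2)*(t + 2)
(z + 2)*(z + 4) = z^2 + 6*z + 8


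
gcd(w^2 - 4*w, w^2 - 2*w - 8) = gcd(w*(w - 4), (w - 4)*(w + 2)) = w - 4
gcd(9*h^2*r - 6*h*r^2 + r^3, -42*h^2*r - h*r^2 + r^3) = r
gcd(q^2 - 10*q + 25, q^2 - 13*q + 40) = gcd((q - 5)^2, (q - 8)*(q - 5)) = q - 5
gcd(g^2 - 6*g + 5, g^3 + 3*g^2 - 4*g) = g - 1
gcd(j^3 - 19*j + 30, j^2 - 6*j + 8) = j - 2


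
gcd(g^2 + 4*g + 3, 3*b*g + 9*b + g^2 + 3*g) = g + 3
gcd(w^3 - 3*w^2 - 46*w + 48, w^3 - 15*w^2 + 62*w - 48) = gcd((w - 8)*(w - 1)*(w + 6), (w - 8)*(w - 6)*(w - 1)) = w^2 - 9*w + 8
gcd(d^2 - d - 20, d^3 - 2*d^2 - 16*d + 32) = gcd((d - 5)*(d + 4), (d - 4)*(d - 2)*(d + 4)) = d + 4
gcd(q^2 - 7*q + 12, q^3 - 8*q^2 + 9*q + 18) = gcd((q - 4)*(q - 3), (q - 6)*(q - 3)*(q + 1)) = q - 3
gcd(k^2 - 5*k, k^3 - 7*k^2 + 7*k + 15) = k - 5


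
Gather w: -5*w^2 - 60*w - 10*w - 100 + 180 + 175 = -5*w^2 - 70*w + 255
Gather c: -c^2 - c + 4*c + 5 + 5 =-c^2 + 3*c + 10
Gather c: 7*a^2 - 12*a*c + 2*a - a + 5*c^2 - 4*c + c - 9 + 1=7*a^2 + a + 5*c^2 + c*(-12*a - 3) - 8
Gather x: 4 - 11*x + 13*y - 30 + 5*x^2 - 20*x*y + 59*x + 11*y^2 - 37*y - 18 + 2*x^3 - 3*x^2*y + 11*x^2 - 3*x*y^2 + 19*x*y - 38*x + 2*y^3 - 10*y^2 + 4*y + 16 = 2*x^3 + x^2*(16 - 3*y) + x*(-3*y^2 - y + 10) + 2*y^3 + y^2 - 20*y - 28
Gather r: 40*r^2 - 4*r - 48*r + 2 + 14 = 40*r^2 - 52*r + 16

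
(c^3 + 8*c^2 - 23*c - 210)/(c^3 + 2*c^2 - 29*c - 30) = (c + 7)/(c + 1)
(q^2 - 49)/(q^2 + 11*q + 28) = (q - 7)/(q + 4)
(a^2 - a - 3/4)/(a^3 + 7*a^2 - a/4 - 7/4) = (2*a - 3)/(2*a^2 + 13*a - 7)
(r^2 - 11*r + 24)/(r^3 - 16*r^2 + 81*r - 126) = (r - 8)/(r^2 - 13*r + 42)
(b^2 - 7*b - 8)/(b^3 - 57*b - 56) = 1/(b + 7)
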